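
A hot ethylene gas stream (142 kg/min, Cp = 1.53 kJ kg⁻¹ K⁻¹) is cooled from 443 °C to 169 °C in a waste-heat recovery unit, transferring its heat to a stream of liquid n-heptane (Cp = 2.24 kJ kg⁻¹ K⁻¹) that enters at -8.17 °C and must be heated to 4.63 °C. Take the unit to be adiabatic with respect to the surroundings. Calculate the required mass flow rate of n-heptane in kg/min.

Heat released by hot stream: Q = 142 × 1.53 × (443 − 169) = 59529 kJ/min
Energy balance on cold side (adiabatic exchanger): Q = ṁ_c·Cp_c·(T_c,out − T_c,in)
ṁ_c = 59529 / [2.24 × (4.63 − -8.17)] = 2076.2 kg/min

ṁ_c = 2080 kg/min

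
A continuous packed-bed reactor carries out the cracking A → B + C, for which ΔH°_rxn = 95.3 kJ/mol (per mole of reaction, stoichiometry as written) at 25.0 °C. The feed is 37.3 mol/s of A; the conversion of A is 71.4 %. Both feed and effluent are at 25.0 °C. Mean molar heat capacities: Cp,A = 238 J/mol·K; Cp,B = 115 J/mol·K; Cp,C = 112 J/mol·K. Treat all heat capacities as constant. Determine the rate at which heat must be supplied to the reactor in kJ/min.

Extent of reaction ξ = 0.714 × 37.3 = 26.632 mol/s
Reaction term: ξ·ΔH°_rxn = 26.632 × 95.3 = 2538 kJ/s
Q = ΔH = 2538 kJ/s = 2538 kW
Heat supplied = 152280 kJ/min

Q_in = 152000 kJ/min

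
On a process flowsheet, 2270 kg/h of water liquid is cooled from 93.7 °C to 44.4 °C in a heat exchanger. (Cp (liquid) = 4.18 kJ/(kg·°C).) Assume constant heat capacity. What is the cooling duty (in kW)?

Q = ṁ·Cp·ΔT = 2270 × 4.18 × (44.4 − 93.7) = -467790 kJ/h
Converting: 467790 / 3600 s = 129.94 kW

Q_c = 130 kW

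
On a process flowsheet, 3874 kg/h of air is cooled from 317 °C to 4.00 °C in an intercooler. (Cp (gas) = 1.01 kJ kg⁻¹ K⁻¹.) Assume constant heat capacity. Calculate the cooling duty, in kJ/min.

Q_c = 20400 kJ/min

Q = ṁ·Cp·ΔT = 3874 × 1.01 × (4.00 − 317) = -1.2247e+06 kJ/h
Converting: 1.2247e+06 / 3600 s = 340.19 kW
Cooling duty = 20411 kJ/min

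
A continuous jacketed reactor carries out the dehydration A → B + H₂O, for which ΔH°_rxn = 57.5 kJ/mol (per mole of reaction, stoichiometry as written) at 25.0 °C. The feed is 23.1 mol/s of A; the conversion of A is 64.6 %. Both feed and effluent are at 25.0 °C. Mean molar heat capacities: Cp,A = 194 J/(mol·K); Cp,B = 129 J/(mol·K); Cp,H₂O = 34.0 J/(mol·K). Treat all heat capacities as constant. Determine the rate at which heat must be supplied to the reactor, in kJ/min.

Q_in = 51500 kJ/min

Extent of reaction ξ = 0.646 × 23.1 = 14.923 mol/s
Reaction term: ξ·ΔH°_rxn = 14.923 × 57.5 = 858.05 kJ/s
Q = ΔH = 858.05 kJ/s = 858.05 kW
Heat supplied = 51483 kJ/min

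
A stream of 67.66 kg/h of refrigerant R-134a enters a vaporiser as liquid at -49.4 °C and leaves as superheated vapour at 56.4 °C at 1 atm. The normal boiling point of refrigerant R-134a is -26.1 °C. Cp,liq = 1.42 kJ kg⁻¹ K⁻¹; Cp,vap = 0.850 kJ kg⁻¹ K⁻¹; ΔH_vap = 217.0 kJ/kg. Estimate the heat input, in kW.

liquid -49.4→-26.1 °C: 33.086 kJ/kg
vaporisation at -26.1 °C: 217 kJ/kg
vapour -26.1→56.4 °C: 70.125 kJ/kg
Δh = 33.086 + 217 + 70.125 = 320.21 kJ/kg
Q = ṁ·Δh = 67.66 kg/h × 320.21 kJ/kg = 21665 kJ/h
|Q| = 6.0182 kW

Q = 6.02 kW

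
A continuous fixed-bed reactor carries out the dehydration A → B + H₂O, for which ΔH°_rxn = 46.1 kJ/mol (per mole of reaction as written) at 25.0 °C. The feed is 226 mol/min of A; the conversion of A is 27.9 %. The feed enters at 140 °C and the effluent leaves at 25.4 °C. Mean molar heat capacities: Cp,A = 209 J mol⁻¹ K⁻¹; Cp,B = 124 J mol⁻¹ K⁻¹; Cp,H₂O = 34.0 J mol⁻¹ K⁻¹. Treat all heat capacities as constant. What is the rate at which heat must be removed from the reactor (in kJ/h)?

Q_out = 150000 kJ/h

Extent of reaction ξ = 0.279 × 226 = 63.054 mol/min
Reaction term: ξ·ΔH°_rxn = 63.054 × 46.1 = 2906.8 kJ/min
Sensible, feed 140→25 °C: -5431.9 kJ/min
Outlet flows (mol/min): A 162.95, B 63.054, H₂O 63.054
Sensible, products 25→25.4 °C: 17.607 kJ/min
Q = ΔH = -2507.5 kJ/min = -41.792 kW
Heat removed = 150450 kJ/h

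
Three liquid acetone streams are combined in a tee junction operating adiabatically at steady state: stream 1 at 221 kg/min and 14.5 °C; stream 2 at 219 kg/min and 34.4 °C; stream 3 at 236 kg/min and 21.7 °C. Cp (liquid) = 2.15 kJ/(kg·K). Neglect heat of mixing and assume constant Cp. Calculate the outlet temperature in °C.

Energy balance with Q = 0: Σ ṁᵢCp,ᵢ(T_out − Tᵢ) = 0
Σ ṁᵢCp,ᵢTᵢ = 221×2.15×14.5 + 219×2.15×34.4 + 236×2.15×21.7 = 34097
Σ ṁᵢCp,ᵢ = 221×2.15 + 219×2.15 + 236×2.15 = 1453.4
T_out = 34097 / 1453.4 = 23.461 °C

T_out = 23.5 °C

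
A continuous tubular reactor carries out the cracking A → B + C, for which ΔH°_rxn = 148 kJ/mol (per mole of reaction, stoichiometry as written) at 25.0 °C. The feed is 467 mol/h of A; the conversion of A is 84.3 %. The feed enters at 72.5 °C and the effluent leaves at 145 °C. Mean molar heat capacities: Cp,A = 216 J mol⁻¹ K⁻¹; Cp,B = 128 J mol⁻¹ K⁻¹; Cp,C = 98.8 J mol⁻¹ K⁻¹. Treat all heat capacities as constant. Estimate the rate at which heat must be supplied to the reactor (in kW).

Q_in = 18.4 kW

Extent of reaction ξ = 0.843 × 467 = 393.68 mol/h
Reaction term: ξ·ΔH°_rxn = 393.68 × 148 = 58265 kJ/h
Sensible, feed 72.5→25 °C: -4791.4 kJ/h
Outlet flows (mol/h): A 73.319, B 393.68, C 393.68
Sensible, products 25→145 °C: 12615 kJ/h
Q = ΔH = 66088 kJ/h = 18.358 kW
Heat supplied = 18.358 kW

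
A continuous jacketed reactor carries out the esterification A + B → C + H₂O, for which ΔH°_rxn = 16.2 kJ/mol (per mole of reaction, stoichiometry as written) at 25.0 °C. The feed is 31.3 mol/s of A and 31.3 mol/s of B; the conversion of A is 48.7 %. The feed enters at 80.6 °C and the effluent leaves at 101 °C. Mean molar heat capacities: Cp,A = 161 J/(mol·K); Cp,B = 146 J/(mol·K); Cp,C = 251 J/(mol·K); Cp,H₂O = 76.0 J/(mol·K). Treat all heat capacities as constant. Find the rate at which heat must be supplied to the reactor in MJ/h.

Q_in = 1680 MJ/h

Extent of reaction ξ = 0.487 × 31.3 = 15.243 mol/s
Reaction term: ξ·ΔH°_rxn = 15.243 × 16.2 = 246.94 kJ/s
Sensible, feed 80.6→25 °C: -534.27 kJ/s
Outlet flows (mol/s): A 16.057, B 16.057, C 15.243, H₂O 15.243
Sensible, products 25→101 °C: 753.46 kJ/s
Q = ΔH = 466.13 kJ/s = 466.13 kW
Heat supplied = 1678.1 MJ/h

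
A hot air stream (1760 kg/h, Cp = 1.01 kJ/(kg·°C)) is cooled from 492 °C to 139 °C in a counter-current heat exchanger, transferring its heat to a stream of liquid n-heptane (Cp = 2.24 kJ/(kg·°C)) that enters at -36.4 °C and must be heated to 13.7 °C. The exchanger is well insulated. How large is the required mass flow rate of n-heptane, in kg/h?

ṁ_c = 5590 kg/h

Heat released by hot stream: Q = 1760 × 1.01 × (492 − 139) = 627490 kJ/h
Energy balance on cold side (adiabatic exchanger): Q = ṁ_c·Cp_c·(T_c,out − T_c,in)
ṁ_c = 627490 / [2.24 × (13.7 − -36.4)] = 5591.4 kg/h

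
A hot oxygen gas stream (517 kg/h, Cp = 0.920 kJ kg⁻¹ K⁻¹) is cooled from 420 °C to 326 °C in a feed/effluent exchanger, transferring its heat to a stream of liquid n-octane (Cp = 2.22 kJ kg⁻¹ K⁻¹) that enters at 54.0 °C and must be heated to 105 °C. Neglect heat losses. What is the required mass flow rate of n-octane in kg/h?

ṁ_c = 395 kg/h

Heat released by hot stream: Q = 517 × 0.920 × (420 − 326) = 44710 kJ/h
Energy balance on cold side (adiabatic exchanger): Q = ṁ_c·Cp_c·(T_c,out − T_c,in)
ṁ_c = 44710 / [2.22 × (105 − 54.0)] = 394.9 kg/h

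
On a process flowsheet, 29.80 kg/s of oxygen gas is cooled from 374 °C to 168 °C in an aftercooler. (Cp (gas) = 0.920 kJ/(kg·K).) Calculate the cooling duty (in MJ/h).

Q = ṁ·Cp·ΔT = 29.80 × 0.920 × (168 − 374) = -5647.7 kJ/s
Cooling duty = 20332 MJ/h

Q_c = 20300 MJ/h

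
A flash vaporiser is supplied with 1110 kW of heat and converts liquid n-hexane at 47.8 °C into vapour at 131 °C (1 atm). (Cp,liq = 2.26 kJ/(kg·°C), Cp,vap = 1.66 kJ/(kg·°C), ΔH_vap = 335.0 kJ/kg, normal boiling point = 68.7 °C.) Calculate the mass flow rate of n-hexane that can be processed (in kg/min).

Δh = 2.26×(68.7−47.8) + 335.0 + 1.66×(131−68.7) = 485.65 kJ/kg
Q = 1110 kW = 1110 kJ/s = 66600 kJ/min
ṁ = Q/Δh = 66600 / 485.65 = 137.14 kg/min

ṁ = 137 kg/min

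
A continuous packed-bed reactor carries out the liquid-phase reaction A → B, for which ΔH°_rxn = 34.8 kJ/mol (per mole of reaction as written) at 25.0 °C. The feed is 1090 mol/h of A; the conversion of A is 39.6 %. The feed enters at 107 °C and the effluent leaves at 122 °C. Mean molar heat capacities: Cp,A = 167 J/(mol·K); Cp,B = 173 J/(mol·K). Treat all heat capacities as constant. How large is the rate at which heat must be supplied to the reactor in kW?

Extent of reaction ξ = 0.396 × 1090 = 431.64 mol/h
Reaction term: ξ·ΔH°_rxn = 431.64 × 34.8 = 15021 kJ/h
Sensible, feed 107→25 °C: -14926 kJ/h
Outlet flows (mol/h): A 658.36, B 431.64
Sensible, products 25→122 °C: 17908 kJ/h
Q = ΔH = 18003 kJ/h = 5.0008 kW
Heat supplied = 5.0008 kW

Q_in = 5.00 kW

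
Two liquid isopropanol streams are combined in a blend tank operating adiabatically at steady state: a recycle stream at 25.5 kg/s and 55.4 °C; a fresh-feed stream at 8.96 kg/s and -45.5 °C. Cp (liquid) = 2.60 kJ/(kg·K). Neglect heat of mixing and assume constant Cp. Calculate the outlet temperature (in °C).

T_out = 29.2 °C

Energy balance with Q = 0: Σ ṁᵢCp,ᵢ(T_out − Tᵢ) = 0
Σ ṁᵢCp,ᵢTᵢ = 25.5×2.60×55.4 + 8.96×2.60×-45.5 = 2613.1
Σ ṁᵢCp,ᵢ = 25.5×2.60 + 8.96×2.60 = 89.596
T_out = 2613.1 / 89.596 = 29.165 °C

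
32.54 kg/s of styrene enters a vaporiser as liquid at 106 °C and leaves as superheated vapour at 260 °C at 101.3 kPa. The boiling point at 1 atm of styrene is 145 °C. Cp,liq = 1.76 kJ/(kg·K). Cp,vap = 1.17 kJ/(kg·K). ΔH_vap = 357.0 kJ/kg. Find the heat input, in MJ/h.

Q = 65600 MJ/h

liquid 106→145 °C: 68.64 kJ/kg
vaporisation at 145 °C: 357 kJ/kg
vapour 145→260 °C: 134.55 kJ/kg
Δh = 68.64 + 357 + 134.55 = 560.19 kJ/kg
Q = ṁ·Δh = 32.54 kg/s × 560.19 kJ/kg = 18229 kJ/s
|Q| = 18229 kW = 65623 MJ/h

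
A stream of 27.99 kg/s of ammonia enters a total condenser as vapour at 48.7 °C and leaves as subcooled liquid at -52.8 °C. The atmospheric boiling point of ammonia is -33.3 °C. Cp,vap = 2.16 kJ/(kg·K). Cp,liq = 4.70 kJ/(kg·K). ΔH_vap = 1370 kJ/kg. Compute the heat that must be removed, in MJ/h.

Q_c = 165000 MJ/h

vapour 48.7→-33.3 °C: -177.12 kJ/kg
condensation at -33.3 °C: -1370 kJ/kg
liquid -33.3→-52.8 °C: -91.65 kJ/kg
Δh = -177.12 + -1370 + -91.65 = -1638.8 kJ/kg
Q = ṁ·Δh = 27.99 kg/s × -1638.8 kJ/kg = -45869 kJ/s
|Q| = 45869 kW = 165130 MJ/h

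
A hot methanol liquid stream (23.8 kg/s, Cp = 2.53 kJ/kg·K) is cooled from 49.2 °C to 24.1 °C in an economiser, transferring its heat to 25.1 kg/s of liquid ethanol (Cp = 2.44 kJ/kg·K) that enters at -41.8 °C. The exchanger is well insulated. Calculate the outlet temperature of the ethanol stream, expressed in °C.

T_c,out = -17.1 °C

Heat released by hot stream: Q = 23.8 × 2.53 × (49.2 − 24.1) = 1511.4 kJ/s
Energy balance on cold side (adiabatic exchanger): Q = ṁ_c·Cp_c·(T_c,out − T_c,in)
T_c,out = -41.8 + 1511.4/(25.1 × 2.44) = -17.122 °C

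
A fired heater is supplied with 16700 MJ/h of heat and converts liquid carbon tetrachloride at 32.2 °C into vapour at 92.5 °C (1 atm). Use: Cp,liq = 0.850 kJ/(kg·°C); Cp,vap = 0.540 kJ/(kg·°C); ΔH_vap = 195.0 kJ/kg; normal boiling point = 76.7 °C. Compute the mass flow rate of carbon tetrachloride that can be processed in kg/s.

ṁ = 19.2 kg/s

Δh = 0.850×(76.7−32.2) + 195.0 + 0.540×(92.5−76.7) = 241.36 kJ/kg
Q = 16700 MJ/h = 4638.9 kJ/s = 4638.9 kJ/s
ṁ = Q/Δh = 4638.9 / 241.36 = 19.22 kg/s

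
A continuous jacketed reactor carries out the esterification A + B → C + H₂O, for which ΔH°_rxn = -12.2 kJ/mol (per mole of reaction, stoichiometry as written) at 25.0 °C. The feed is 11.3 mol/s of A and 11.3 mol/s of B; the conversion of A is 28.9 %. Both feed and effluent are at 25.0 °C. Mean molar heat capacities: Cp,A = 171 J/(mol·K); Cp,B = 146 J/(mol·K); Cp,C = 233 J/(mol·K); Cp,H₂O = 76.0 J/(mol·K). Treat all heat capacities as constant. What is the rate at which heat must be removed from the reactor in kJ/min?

Q_out = 2390 kJ/min

Extent of reaction ξ = 0.289 × 11.3 = 3.2657 mol/s
Reaction term: ξ·ΔH°_rxn = 3.2657 × -12.2 = -39.842 kJ/s
Q = ΔH = -39.842 kJ/s = -39.842 kW
Heat removed = 2390.5 kJ/min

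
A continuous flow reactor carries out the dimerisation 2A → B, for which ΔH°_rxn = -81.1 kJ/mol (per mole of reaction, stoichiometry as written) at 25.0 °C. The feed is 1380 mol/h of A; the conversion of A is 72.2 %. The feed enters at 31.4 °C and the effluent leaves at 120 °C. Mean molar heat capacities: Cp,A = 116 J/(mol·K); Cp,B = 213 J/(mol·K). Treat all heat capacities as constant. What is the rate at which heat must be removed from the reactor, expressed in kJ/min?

Q_out = 452 kJ/min

Extent of reaction ξ = 0.722 × 1380 / 2 = 498.18 mol/h
Reaction term: ξ·ΔH°_rxn = 498.18 × -81.1 = -40402 kJ/h
Sensible, feed 31.4→25 °C: -1024.5 kJ/h
Outlet flows (mol/h): A 383.64, B 498.18
Sensible, products 25→120 °C: 14308 kJ/h
Q = ΔH = -27119 kJ/h = -7.5329 kW
Heat removed = 451.98 kJ/min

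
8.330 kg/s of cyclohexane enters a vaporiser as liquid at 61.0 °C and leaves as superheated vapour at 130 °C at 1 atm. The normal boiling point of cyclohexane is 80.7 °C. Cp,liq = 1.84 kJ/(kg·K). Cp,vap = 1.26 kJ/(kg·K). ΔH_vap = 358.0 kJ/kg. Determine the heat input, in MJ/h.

Q = 13700 MJ/h

liquid 61.0→80.7 °C: 36.248 kJ/kg
vaporisation at 80.7 °C: 358 kJ/kg
vapour 80.7→130 °C: 62.118 kJ/kg
Δh = 36.248 + 358 + 62.118 = 456.37 kJ/kg
Q = ṁ·Δh = 8.330 kg/s × 456.37 kJ/kg = 3801.5 kJ/s
|Q| = 3801.5 kW = 13686 MJ/h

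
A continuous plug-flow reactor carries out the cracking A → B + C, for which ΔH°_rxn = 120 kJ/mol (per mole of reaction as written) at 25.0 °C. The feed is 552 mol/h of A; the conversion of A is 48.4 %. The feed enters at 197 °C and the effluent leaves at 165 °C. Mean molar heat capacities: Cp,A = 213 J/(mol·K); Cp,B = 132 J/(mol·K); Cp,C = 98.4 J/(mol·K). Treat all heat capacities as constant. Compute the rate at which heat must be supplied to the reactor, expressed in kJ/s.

Extent of reaction ξ = 0.484 × 552 = 267.17 mol/h
Reaction term: ξ·ΔH°_rxn = 267.17 × 120 = 32060 kJ/h
Sensible, feed 197→25 °C: -20223 kJ/h
Outlet flows (mol/h): A 284.83, B 267.17, C 267.17
Sensible, products 25→165 °C: 17111 kJ/h
Q = ΔH = 28949 kJ/h = 8.0413 kW
Heat supplied = 8.0413 kJ/s

Q_in = 8.04 kJ/s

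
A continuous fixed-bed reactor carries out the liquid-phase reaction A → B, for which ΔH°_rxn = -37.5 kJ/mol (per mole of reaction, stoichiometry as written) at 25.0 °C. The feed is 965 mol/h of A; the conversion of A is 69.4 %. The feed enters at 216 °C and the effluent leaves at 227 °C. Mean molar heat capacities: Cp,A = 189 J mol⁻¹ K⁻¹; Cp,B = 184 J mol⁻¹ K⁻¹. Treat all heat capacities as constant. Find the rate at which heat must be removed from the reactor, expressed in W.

Extent of reaction ξ = 0.694 × 965 = 669.71 mol/h
Reaction term: ξ·ΔH°_rxn = 669.71 × -37.5 = -25114 kJ/h
Sensible, feed 216→25 °C: -34836 kJ/h
Outlet flows (mol/h): A 295.29, B 669.71
Sensible, products 25→227 °C: 36165 kJ/h
Q = ΔH = -23784 kJ/h = -6.6067 kW
Heat removed = 6606.7 W

Q_out = 6610 W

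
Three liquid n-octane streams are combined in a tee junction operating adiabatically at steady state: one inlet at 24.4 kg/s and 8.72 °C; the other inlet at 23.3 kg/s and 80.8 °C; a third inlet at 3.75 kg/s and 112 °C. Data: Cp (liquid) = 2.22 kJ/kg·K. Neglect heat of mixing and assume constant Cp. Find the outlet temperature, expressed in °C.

T_out = 48.9 °C

Energy balance with Q = 0: Σ ṁᵢCp,ᵢ(T_out − Tᵢ) = 0
T_out = Σ ṁᵢCp,ᵢTᵢ / Σ ṁᵢCp,ᵢ
      = 5584.2 / 114.22 = 48.89 °C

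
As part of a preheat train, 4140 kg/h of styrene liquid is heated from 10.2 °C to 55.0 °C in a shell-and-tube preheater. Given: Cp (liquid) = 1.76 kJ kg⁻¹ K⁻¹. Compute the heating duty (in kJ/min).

Q = ṁ·Cp·ΔT = 4140 × 1.76 × (55.0 − 10.2) = 326430 kJ/h
Converting: 326430 / 3600 s = 90.675 kW
Heating duty = 5440.5 kJ/min

Q = 5440 kJ/min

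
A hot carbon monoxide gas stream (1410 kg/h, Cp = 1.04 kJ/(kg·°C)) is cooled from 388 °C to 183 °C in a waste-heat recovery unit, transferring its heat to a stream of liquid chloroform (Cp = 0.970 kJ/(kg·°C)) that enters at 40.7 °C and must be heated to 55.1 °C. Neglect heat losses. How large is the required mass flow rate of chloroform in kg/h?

Heat released by hot stream: Q = 1410 × 1.04 × (388 − 183) = 300610 kJ/h
Energy balance on cold side (adiabatic exchanger): Q = ṁ_c·Cp_c·(T_c,out − T_c,in)
ṁ_c = 300610 / [0.970 × (55.1 − 40.7)] = 21521 kg/h

ṁ_c = 21500 kg/h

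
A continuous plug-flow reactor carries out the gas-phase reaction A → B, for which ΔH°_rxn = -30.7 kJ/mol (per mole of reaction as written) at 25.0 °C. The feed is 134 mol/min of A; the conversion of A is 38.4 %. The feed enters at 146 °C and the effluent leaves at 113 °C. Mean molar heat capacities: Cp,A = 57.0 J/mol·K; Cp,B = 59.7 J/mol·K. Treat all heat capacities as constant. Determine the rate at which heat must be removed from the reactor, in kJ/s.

Q_out = 30.3 kJ/s

Extent of reaction ξ = 0.384 × 134 = 51.456 mol/min
Reaction term: ξ·ΔH°_rxn = 51.456 × -30.7 = -1579.7 kJ/min
Sensible, feed 146→25 °C: -924.2 kJ/min
Outlet flows (mol/min): A 82.544, B 51.456
Sensible, products 25→113 °C: 684.37 kJ/min
Q = ΔH = -1819.5 kJ/min = -30.325 kW
Heat removed = 30.325 kJ/s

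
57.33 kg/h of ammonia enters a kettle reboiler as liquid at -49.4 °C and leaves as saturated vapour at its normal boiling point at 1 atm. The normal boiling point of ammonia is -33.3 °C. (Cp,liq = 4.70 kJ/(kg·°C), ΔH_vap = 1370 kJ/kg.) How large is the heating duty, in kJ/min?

Q = 1380 kJ/min

liquid -49.4→-33.3 °C: 75.67 kJ/kg
vaporisation at -33.3 °C: 1370 kJ/kg
Δh = 75.67 + 1370 = 1445.7 kJ/kg
Q = ṁ·Δh = 57.33 kg/h × 1445.7 kJ/kg = 82880 kJ/h
|Q| = 23.022 kW = 1381.3 kJ/min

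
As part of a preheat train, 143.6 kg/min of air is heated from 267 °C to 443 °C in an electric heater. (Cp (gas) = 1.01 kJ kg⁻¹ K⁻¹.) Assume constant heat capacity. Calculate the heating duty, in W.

Q = ṁ·Cp·ΔT = 143.6 × 1.01 × (443 − 267) = 25526 kJ/min
Converting: 25526 / 60 s = 425.44 kW
Heating duty = 425440 W

Q = 425000 W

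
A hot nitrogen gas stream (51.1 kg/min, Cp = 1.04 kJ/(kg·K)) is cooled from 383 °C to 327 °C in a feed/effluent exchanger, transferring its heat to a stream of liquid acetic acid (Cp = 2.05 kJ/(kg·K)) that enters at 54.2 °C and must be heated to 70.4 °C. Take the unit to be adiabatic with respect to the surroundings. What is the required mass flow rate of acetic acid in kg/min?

ṁ_c = 89.6 kg/min

Heat released by hot stream: Q = 51.1 × 1.04 × (383 − 327) = 2976.1 kJ/min
Energy balance on cold side (adiabatic exchanger): Q = ṁ_c·Cp_c·(T_c,out − T_c,in)
ṁ_c = 2976.1 / [2.05 × (70.4 − 54.2)] = 89.613 kg/min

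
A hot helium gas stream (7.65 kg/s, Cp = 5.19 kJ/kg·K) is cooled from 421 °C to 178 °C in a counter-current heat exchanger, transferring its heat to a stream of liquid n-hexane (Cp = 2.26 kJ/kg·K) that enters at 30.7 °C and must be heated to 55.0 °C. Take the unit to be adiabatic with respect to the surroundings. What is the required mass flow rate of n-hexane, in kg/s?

ṁ_c = 176 kg/s

Heat released by hot stream: Q = 7.65 × 5.19 × (421 − 178) = 9648 kJ/s
Energy balance on cold side (adiabatic exchanger): Q = ṁ_c·Cp_c·(T_c,out − T_c,in)
ṁ_c = 9648 / [2.26 × (55.0 − 30.7)] = 175.68 kg/s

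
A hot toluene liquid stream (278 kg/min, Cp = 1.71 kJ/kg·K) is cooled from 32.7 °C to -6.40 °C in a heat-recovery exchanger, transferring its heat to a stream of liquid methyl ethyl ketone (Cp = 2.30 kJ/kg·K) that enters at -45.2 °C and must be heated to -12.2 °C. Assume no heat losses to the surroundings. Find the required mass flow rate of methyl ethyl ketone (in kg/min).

Heat released by hot stream: Q = 278 × 1.71 × (32.7 − -6.40) = 18587 kJ/min
Energy balance on cold side (adiabatic exchanger): Q = ṁ_c·Cp_c·(T_c,out − T_c,in)
ṁ_c = 18587 / [2.30 × (-12.2 − -45.2)] = 244.89 kg/min

ṁ_c = 245 kg/min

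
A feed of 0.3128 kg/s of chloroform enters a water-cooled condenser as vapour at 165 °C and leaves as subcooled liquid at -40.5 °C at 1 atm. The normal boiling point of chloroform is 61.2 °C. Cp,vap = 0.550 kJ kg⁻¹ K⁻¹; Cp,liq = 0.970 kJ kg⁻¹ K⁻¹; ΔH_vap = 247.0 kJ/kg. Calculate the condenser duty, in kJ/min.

Q_c = 7560 kJ/min

vapour 165→61.2 °C: -57.09 kJ/kg
condensation at 61.2 °C: -247 kJ/kg
liquid 61.2→-40.5 °C: -98.649 kJ/kg
Δh = -57.09 + -247 + -98.649 = -402.74 kJ/kg
Q = ṁ·Δh = 0.3128 kg/s × -402.74 kJ/kg = -125.98 kJ/s
|Q| = 125.98 kW = 7558.6 kJ/min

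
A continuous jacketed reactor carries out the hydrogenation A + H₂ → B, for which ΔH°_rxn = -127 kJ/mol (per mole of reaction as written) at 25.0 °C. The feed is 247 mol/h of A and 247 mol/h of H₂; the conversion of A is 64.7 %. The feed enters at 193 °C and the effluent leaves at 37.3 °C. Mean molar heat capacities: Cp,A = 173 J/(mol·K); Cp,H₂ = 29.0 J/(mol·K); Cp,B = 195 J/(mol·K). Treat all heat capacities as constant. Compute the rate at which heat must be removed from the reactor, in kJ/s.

Q_out = 7.80 kJ/s

Extent of reaction ξ = 0.647 × 247 = 159.81 mol/h
Reaction term: ξ·ΔH°_rxn = 159.81 × -127 = -20296 kJ/h
Sensible, feed 193→25 °C: -8382.2 kJ/h
Outlet flows (mol/h): A 87.191, H₂ 87.191, B 159.81
Sensible, products 25→37.3 °C: 599.94 kJ/h
Q = ΔH = -28078 kJ/h = -7.7994 kW
Heat removed = 7.7994 kJ/s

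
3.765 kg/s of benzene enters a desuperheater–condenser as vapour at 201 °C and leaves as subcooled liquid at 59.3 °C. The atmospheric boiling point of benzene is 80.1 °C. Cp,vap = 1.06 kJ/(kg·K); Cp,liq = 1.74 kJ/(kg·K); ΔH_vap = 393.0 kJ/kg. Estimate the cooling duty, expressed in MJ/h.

vapour 201→80.1 °C: -128.15 kJ/kg
condensation at 80.1 °C: -393 kJ/kg
liquid 80.1→59.3 °C: -36.192 kJ/kg
Δh = -128.15 + -393 + -36.192 = -557.35 kJ/kg
Q = ṁ·Δh = 3.765 kg/s × -557.35 kJ/kg = -2098.4 kJ/s
|Q| = 2098.4 kW = 7554.3 MJ/h

Q_c = 7550 MJ/h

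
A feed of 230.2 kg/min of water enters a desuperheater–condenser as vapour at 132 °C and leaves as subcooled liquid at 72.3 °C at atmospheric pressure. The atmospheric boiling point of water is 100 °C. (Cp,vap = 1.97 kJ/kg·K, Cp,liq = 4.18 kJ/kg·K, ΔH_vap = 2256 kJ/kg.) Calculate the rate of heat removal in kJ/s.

Q_c = 9340 kJ/s

vapour 132→100 °C: -63.04 kJ/kg
condensation at 100 °C: -2256 kJ/kg
liquid 100→72.3 °C: -115.79 kJ/kg
Δh = -63.04 + -2256 + -115.79 = -2434.8 kJ/kg
Q = ṁ·Δh = 230.2 kg/min × -2434.8 kJ/kg = -560500 kJ/min
|Q| = 9341.6 kW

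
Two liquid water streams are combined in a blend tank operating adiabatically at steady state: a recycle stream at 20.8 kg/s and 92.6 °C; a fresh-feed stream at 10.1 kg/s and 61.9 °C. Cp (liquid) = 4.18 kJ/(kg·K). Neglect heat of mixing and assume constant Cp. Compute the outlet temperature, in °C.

T_out = 82.6 °C

Adiabatic, steady state ⇒ Σ ṁᵢCp,ᵢ(T_out − Tᵢ) = 0
T_out = Σ ṁᵢCp,ᵢTᵢ / Σ ṁᵢCp,ᵢ
      = 10664 / 129.16 = 82.565 °C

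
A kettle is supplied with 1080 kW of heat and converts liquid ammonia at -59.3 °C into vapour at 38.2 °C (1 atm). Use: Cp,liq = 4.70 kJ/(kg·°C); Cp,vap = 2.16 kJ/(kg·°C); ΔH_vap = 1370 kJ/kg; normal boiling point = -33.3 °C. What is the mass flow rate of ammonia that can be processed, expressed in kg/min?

Δh = 4.70×(-33.3−-59.3) + 1370 + 2.16×(38.2−-33.3) = 1646.6 kJ/kg
Q = 1080 kW = 1080 kJ/s = 64800 kJ/min
ṁ = Q/Δh = 64800 / 1646.6 = 39.353 kg/min

ṁ = 39.4 kg/min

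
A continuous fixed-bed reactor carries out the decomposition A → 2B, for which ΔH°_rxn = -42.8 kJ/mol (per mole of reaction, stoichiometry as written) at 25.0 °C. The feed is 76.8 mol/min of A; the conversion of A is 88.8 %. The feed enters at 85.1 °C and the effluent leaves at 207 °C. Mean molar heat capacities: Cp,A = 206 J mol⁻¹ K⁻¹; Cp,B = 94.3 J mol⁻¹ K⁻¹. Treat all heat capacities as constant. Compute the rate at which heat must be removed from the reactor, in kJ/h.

Q_out = 72400 kJ/h

Extent of reaction ξ = 0.888 × 76.8 = 68.198 mol/min
Reaction term: ξ·ΔH°_rxn = 68.198 × -42.8 = -2918.9 kJ/min
Sensible, feed 85.1→25 °C: -950.83 kJ/min
Outlet flows (mol/min): A 8.6016, B 136.4
Sensible, products 25→207 °C: 2663.4 kJ/min
Q = ΔH = -1206.3 kJ/min = -20.105 kW
Heat removed = 72378 kJ/h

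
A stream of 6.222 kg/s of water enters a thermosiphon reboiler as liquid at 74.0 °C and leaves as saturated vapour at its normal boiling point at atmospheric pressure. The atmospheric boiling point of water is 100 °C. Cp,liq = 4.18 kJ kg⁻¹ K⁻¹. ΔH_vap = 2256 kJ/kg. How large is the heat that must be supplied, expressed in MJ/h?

Q = 53000 MJ/h

liquid 74.0→100 °C: 108.68 kJ/kg
vaporisation at 100 °C: 2256 kJ/kg
Δh = 108.68 + 2256 = 2364.7 kJ/kg
Q = ṁ·Δh = 6.222 kg/s × 2364.7 kJ/kg = 14713 kJ/s
|Q| = 14713 kW = 52967 MJ/h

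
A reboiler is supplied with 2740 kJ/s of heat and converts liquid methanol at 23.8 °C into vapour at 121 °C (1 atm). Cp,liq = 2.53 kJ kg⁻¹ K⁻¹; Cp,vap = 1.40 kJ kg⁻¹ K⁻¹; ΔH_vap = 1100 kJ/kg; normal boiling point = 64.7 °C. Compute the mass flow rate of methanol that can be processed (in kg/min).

Δh = 2.53×(64.7−23.8) + 1100 + 1.40×(121−64.7) = 1282.3 kJ/kg
Q = 2740 kJ/s = 2740 kJ/s = 164400 kJ/min
ṁ = Q/Δh = 164400 / 1282.3 = 128.21 kg/min

ṁ = 128 kg/min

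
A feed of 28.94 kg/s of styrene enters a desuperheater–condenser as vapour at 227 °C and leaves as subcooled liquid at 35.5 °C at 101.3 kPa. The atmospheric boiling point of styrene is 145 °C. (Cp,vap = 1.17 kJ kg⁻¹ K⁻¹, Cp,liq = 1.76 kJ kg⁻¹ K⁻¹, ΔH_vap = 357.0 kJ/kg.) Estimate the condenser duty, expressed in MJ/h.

vapour 227→145 °C: -95.94 kJ/kg
condensation at 145 °C: -357 kJ/kg
liquid 145→35.5 °C: -192.72 kJ/kg
Δh = -95.94 + -357 + -192.72 = -645.66 kJ/kg
Q = ṁ·Δh = 28.94 kg/s × -645.66 kJ/kg = -18685 kJ/s
|Q| = 18685 kW = 67267 MJ/h

Q_c = 67300 MJ/h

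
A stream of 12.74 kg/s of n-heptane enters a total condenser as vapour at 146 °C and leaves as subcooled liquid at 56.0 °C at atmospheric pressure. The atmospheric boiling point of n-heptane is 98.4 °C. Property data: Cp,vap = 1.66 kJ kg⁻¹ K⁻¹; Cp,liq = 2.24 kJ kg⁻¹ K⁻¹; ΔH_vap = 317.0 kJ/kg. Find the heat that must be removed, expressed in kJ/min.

vapour 146→98.4 °C: -79.016 kJ/kg
condensation at 98.4 °C: -317 kJ/kg
liquid 98.4→56.0 °C: -94.976 kJ/kg
Δh = -79.016 + -317 + -94.976 = -490.99 kJ/kg
Q = ṁ·Δh = 12.74 kg/s × -490.99 kJ/kg = -6255.2 kJ/s
|Q| = 6255.2 kW = 375310 kJ/min

Q_c = 375000 kJ/min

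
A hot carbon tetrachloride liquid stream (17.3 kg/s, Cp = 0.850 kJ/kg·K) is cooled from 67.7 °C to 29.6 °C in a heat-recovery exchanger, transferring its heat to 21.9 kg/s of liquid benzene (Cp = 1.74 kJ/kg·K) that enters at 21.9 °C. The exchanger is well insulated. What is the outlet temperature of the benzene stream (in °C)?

Heat released by hot stream: Q = 17.3 × 0.850 × (67.7 − 29.6) = 560.26 kJ/s
Energy balance on cold side (adiabatic exchanger): Q = ṁ_c·Cp_c·(T_c,out − T_c,in)
T_c,out = 21.9 + 560.26/(21.9 × 1.74) = 36.603 °C

T_c,out = 36.6 °C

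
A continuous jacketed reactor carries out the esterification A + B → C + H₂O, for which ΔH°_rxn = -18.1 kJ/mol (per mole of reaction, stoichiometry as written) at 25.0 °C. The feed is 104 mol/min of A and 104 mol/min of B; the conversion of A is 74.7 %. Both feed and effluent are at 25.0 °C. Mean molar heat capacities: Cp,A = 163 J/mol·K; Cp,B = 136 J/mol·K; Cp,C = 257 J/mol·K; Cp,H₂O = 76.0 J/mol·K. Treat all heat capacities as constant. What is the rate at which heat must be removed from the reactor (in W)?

Q_out = 23400 W

Extent of reaction ξ = 0.747 × 104 = 77.688 mol/min
Reaction term: ξ·ΔH°_rxn = 77.688 × -18.1 = -1406.2 kJ/min
Q = ΔH = -1406.2 kJ/min = -23.436 kW
Heat removed = 23436 W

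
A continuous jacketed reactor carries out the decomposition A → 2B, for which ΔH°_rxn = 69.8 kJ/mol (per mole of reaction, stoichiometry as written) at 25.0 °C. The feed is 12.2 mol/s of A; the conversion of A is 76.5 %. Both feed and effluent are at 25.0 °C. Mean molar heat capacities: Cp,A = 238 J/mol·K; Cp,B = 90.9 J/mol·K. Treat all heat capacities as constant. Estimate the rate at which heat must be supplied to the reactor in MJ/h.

Q_in = 2350 MJ/h

Extent of reaction ξ = 0.765 × 12.2 = 9.333 mol/s
Reaction term: ξ·ΔH°_rxn = 9.333 × 69.8 = 651.44 kJ/s
Q = ΔH = 651.44 kJ/s = 651.44 kW
Heat supplied = 2345.2 MJ/h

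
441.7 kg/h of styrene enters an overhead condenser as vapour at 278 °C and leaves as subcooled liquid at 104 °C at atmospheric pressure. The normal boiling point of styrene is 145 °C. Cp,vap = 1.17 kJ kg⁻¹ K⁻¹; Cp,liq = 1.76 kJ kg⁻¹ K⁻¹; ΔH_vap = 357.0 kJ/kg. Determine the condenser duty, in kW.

Q_c = 71.7 kW

vapour 278→145 °C: -155.61 kJ/kg
condensation at 145 °C: -357 kJ/kg
liquid 145→104 °C: -72.16 kJ/kg
Δh = -155.61 + -357 + -72.16 = -584.77 kJ/kg
Q = ṁ·Δh = 441.7 kg/h × -584.77 kJ/kg = -258290 kJ/h
|Q| = 71.748 kW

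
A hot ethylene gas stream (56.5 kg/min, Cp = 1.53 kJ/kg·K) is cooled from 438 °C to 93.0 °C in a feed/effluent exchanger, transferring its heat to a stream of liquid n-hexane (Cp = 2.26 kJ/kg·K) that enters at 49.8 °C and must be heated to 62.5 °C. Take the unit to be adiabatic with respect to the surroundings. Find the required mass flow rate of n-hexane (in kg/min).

ṁ_c = 1040 kg/min

Heat released by hot stream: Q = 56.5 × 1.53 × (438 − 93.0) = 29824 kJ/min
Energy balance on cold side (adiabatic exchanger): Q = ṁ_c·Cp_c·(T_c,out − T_c,in)
ṁ_c = 29824 / [2.26 × (62.5 − 49.8)] = 1039.1 kg/min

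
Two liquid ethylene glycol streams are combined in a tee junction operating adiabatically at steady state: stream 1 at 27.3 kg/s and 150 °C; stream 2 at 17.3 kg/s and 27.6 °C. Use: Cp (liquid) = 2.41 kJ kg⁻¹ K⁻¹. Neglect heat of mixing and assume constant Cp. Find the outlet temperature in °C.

No heat crosses the boundary, so H_out = H_in.
Σ ṁᵢCp,ᵢTᵢ = 27.3×2.41×150 + 17.3×2.41×27.6 = 11020
Σ ṁᵢCp,ᵢ = 27.3×2.41 + 17.3×2.41 = 107.49
T_out = 11020 / 107.49 = 102.52 °C

T_out = 103 °C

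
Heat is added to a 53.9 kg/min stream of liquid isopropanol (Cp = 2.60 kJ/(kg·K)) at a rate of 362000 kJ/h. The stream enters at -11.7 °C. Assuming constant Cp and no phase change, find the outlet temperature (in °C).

Q = 362000 kJ/h = 6033.3 kJ/min
ΔT = Q/(ṁ·Cp) = 6033.3/(53.9×2.60) = 43.052 K
T_out = -11.7 + 43.052 = 31.352 °C

T_out = 31.4 °C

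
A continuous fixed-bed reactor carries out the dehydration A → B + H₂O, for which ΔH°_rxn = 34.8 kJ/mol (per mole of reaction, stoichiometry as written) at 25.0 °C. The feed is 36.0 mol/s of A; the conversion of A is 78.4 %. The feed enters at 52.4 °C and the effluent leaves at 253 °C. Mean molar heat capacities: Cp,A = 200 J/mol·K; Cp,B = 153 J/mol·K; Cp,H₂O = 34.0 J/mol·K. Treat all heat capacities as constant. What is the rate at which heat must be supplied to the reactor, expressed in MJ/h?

Extent of reaction ξ = 0.784 × 36.0 = 28.224 mol/s
Reaction term: ξ·ΔH°_rxn = 28.224 × 34.8 = 982.2 kJ/s
Sensible, feed 52.4→25 °C: -197.28 kJ/s
Outlet flows (mol/s): A 7.776, B 28.224, H₂O 28.224
Sensible, products 25→253 °C: 1557.9 kJ/s
Q = ΔH = 2342.9 kJ/s = 2342.9 kW
Heat supplied = 8434.3 MJ/h

Q_in = 8430 MJ/h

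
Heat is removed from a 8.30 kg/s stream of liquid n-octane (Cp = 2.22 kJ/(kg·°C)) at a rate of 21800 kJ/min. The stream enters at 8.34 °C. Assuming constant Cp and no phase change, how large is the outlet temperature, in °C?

T_out = -11.4 °C

Q = 21800 kJ/min = 363.33 kJ/s
ΔT = Q/(ṁ·Cp) = 363.33/(8.30×2.22) = 19.719 K
T_out = 8.34 − 19.719 = -11.379 °C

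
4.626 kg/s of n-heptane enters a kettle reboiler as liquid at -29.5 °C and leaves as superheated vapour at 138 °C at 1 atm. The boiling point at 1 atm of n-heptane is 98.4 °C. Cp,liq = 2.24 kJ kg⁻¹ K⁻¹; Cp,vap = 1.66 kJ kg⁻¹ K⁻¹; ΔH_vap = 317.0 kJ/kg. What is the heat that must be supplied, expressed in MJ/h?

Q = 11100 MJ/h

liquid -29.5→98.4 °C: 286.5 kJ/kg
vaporisation at 98.4 °C: 317 kJ/kg
vapour 98.4→138 °C: 65.736 kJ/kg
Δh = 286.5 + 317 + 65.736 = 669.23 kJ/kg
Q = ṁ·Δh = 4.626 kg/s × 669.23 kJ/kg = 3095.9 kJ/s
|Q| = 3095.9 kW = 11145 MJ/h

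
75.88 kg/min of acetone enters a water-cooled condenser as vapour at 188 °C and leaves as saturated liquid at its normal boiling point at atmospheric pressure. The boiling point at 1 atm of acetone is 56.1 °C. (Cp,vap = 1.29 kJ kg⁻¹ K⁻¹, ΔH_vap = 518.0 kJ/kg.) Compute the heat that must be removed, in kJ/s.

vapour 188→56.1 °C: -170.15 kJ/kg
condensation at 56.1 °C: -518 kJ/kg
Δh = -170.15 + -518 = -688.15 kJ/kg
Q = ṁ·Δh = 75.88 kg/min × -688.15 kJ/kg = -52217 kJ/min
|Q| = 870.28 kW

Q_c = 870 kJ/s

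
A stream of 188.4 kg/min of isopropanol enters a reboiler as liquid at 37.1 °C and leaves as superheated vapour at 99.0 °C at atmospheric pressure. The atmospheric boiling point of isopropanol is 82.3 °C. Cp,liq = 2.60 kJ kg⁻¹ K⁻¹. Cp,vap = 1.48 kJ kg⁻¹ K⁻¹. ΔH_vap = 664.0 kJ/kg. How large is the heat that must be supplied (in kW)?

liquid 37.1→82.3 °C: 117.52 kJ/kg
vaporisation at 82.3 °C: 664 kJ/kg
vapour 82.3→99.0 °C: 24.716 kJ/kg
Δh = 117.52 + 664 + 24.716 = 806.24 kJ/kg
Q = ṁ·Δh = 188.4 kg/min × 806.24 kJ/kg = 151890 kJ/min
|Q| = 2531.6 kW

Q = 2530 kW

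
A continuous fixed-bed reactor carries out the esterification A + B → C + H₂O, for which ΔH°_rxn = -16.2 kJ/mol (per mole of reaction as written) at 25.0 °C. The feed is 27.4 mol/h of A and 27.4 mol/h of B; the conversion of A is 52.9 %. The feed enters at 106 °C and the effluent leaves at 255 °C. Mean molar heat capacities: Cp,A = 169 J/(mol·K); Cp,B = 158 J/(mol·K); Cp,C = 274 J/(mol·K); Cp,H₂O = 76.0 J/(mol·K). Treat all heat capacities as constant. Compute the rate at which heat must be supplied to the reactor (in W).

Q_in = 327 W

Extent of reaction ξ = 0.529 × 27.4 = 14.495 mol/h
Reaction term: ξ·ΔH°_rxn = 14.495 × -16.2 = -234.81 kJ/h
Sensible, feed 106→25 °C: -725.74 kJ/h
Outlet flows (mol/h): A 12.905, B 12.905, C 14.495, H₂O 14.495
Sensible, products 25→255 °C: 2137.4 kJ/h
Q = ΔH = 1176.9 kJ/h = 0.32691 kW
Heat supplied = 326.91 W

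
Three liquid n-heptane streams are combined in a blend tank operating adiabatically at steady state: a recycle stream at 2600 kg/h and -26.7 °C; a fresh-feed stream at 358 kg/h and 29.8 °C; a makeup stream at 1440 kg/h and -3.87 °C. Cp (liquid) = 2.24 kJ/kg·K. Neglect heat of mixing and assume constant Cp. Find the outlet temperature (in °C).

No heat crosses the boundary, so H_out = H_in.
T_out = Σ ṁᵢCp,ᵢTᵢ / Σ ṁᵢCp,ᵢ
      = -144090 / 9851.5 = -14.626 °C

T_out = -14.6 °C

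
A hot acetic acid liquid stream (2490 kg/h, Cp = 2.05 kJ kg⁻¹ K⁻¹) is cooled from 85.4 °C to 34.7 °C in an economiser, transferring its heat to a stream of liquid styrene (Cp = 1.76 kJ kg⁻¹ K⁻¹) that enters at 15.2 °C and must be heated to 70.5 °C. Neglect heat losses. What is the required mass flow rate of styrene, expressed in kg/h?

ṁ_c = 2660 kg/h

Heat released by hot stream: Q = 2490 × 2.05 × (85.4 − 34.7) = 258800 kJ/h
Energy balance on cold side (adiabatic exchanger): Q = ṁ_c·Cp_c·(T_c,out − T_c,in)
ṁ_c = 258800 / [1.76 × (70.5 − 15.2)] = 2659 kg/h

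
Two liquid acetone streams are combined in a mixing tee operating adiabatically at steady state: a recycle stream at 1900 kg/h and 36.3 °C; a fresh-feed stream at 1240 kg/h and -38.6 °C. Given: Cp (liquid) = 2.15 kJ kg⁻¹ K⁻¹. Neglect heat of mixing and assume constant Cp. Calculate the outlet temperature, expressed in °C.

No heat crosses the boundary, so H_out = H_in.
T_out = Σ ṁᵢCp,ᵢTᵢ / Σ ṁᵢCp,ᵢ
      = 45378 / 6751 = 6.7217 °C

T_out = 6.72 °C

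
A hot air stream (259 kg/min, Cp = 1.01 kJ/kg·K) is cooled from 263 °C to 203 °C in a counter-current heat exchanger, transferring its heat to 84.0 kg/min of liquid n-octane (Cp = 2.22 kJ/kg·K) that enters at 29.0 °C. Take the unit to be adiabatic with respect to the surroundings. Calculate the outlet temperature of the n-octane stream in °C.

Heat released by hot stream: Q = 259 × 1.01 × (263 − 203) = 15695 kJ/min
Energy balance on cold side (adiabatic exchanger): Q = ṁ_c·Cp_c·(T_c,out − T_c,in)
T_c,out = 29.0 + 15695/(84.0 × 2.22) = 113.17 °C

T_c,out = 113 °C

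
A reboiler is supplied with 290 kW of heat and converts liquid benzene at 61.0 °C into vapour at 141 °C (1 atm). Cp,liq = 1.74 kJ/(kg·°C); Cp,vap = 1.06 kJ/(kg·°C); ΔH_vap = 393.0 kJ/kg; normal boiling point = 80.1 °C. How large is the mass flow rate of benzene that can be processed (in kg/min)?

Δh = 1.74×(80.1−61.0) + 393.0 + 1.06×(141−80.1) = 490.79 kJ/kg
Q = 290 kW = 290 kJ/s = 17400 kJ/min
ṁ = Q/Δh = 17400 / 490.79 = 35.453 kg/min

ṁ = 35.5 kg/min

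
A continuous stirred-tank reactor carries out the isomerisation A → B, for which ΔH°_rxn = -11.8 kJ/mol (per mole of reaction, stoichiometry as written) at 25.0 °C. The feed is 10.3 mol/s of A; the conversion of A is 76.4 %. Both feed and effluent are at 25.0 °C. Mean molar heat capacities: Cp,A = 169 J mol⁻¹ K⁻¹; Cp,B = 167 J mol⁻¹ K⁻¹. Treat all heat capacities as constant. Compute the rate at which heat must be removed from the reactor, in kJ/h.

Extent of reaction ξ = 0.764 × 10.3 = 7.8692 mol/s
Reaction term: ξ·ΔH°_rxn = 7.8692 × -11.8 = -92.857 kJ/s
Q = ΔH = -92.857 kJ/s = -92.857 kW
Heat removed = 334280 kJ/h

Q_out = 334000 kJ/h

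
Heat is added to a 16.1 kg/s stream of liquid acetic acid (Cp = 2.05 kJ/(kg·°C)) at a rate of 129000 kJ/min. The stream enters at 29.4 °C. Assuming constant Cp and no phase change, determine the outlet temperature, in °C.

T_out = 94.5 °C

Q = 129000 kJ/min = 2150 kJ/s
ΔT = Q/(ṁ·Cp) = 2150/(16.1×2.05) = 65.142 K
T_out = 29.4 + 65.142 = 94.542 °C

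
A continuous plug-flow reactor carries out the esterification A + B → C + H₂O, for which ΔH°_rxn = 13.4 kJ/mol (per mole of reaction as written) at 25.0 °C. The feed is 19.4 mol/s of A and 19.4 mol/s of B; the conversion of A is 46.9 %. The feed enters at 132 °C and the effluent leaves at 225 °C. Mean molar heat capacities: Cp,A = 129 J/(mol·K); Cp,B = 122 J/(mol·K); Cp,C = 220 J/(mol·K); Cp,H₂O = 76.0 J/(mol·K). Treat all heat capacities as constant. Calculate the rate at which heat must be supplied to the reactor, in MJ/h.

Q_in = 2360 MJ/h

Extent of reaction ξ = 0.469 × 19.4 = 9.0986 mol/s
Reaction term: ξ·ΔH°_rxn = 9.0986 × 13.4 = 121.92 kJ/s
Sensible, feed 132→25 °C: -521.03 kJ/s
Outlet flows (mol/s): A 10.301, B 10.301, C 9.0986, H₂O 9.0986
Sensible, products 25→225 °C: 1055.8 kJ/s
Q = ΔH = 656.66 kJ/s = 656.66 kW
Heat supplied = 2364 MJ/h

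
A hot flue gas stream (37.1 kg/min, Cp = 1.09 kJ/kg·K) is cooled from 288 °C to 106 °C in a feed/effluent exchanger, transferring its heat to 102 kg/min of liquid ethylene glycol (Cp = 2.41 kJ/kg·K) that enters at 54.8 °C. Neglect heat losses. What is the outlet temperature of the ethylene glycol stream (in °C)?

T_c,out = 84.7 °C

Heat released by hot stream: Q = 37.1 × 1.09 × (288 − 106) = 7359.9 kJ/min
Energy balance on cold side (adiabatic exchanger): Q = ṁ_c·Cp_c·(T_c,out − T_c,in)
T_c,out = 54.8 + 7359.9/(102 × 2.41) = 84.74 °C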